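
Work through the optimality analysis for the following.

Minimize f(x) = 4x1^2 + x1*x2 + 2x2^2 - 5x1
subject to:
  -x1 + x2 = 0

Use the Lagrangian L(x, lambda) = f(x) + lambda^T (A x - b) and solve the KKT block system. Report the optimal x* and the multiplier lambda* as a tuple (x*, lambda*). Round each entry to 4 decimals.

Form the Lagrangian:
  L(x, lambda) = (1/2) x^T Q x + c^T x + lambda^T (A x - b)
Stationarity (grad_x L = 0): Q x + c + A^T lambda = 0.
Primal feasibility: A x = b.

This gives the KKT block system:
  [ Q   A^T ] [ x     ]   [-c ]
  [ A    0  ] [ lambda ] = [ b ]

Solving the linear system:
  x*      = (0.3571, 0.3571)
  lambda* = (-1.7857)
  f(x*)   = -0.8929

x* = (0.3571, 0.3571), lambda* = (-1.7857)


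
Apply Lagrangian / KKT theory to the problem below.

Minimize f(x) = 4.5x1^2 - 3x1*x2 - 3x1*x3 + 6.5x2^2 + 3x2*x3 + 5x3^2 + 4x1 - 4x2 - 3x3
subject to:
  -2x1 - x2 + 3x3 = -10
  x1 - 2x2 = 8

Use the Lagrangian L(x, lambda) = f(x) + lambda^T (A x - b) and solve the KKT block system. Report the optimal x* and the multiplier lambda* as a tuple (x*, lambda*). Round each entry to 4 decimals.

Form the Lagrangian:
  L(x, lambda) = (1/2) x^T Q x + c^T x + lambda^T (A x - b)
Stationarity (grad_x L = 0): Q x + c + A^T lambda = 0.
Primal feasibility: A x = b.

This gives the KKT block system:
  [ Q   A^T ] [ x     ]   [-c ]
  [ A    0  ] [ lambda ] = [ b ]

Solving the linear system:
  x*      = (4.1176, -1.9412, -1.2353)
  lambda* = (11.1765, -28.2353)
  f(x*)   = 182.7941

x* = (4.1176, -1.9412, -1.2353), lambda* = (11.1765, -28.2353)


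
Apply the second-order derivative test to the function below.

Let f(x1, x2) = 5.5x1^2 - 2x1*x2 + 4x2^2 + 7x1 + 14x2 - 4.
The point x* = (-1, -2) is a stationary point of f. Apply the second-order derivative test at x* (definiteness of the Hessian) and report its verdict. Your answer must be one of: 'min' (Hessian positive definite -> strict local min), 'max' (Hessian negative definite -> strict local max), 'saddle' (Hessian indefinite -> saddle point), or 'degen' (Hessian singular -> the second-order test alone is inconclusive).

Compute the Hessian H = grad^2 f:
  H = [[11, -2], [-2, 8]]
Verify stationarity: grad f(x*) = H x* + g = (0, 0).
Eigenvalues of H: 7, 12.
Both eigenvalues > 0, so H is positive definite -> x* is a strict local min.

min


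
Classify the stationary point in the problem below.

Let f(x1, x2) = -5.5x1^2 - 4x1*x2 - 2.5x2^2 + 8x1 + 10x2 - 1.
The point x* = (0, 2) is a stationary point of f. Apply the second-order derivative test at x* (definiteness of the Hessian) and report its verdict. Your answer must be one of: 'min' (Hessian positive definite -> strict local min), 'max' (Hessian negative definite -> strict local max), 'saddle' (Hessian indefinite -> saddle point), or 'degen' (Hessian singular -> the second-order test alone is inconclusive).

Compute the Hessian H = grad^2 f:
  H = [[-11, -4], [-4, -5]]
Verify stationarity: grad f(x*) = H x* + g = (0, 0).
Eigenvalues of H: -13, -3.
Both eigenvalues < 0, so H is negative definite -> x* is a strict local max.

max


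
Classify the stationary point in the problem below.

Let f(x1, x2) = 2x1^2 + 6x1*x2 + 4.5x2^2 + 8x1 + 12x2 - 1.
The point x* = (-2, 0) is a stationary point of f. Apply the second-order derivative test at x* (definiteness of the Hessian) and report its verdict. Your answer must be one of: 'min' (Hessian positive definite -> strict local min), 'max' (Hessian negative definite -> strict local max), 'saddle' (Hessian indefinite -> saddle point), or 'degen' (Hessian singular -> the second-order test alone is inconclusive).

Compute the Hessian H = grad^2 f:
  H = [[4, 6], [6, 9]]
Verify stationarity: grad f(x*) = H x* + g = (0, 0).
Eigenvalues of H: 0, 13.
H has a zero eigenvalue (singular; positive semidefinite but not definite), so H is neither positive definite, negative definite, nor indefinite. The second-order test alone is inconclusive -> degen.
(Indeed, f is constant along the null direction of H through x*, so x* is not a strict local extremum.)

degen


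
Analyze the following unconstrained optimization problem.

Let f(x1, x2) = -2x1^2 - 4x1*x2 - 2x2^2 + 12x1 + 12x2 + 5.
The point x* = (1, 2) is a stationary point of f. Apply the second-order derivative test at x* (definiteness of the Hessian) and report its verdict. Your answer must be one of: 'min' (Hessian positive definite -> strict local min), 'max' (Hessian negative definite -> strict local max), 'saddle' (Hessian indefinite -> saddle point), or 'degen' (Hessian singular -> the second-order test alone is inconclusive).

Compute the Hessian H = grad^2 f:
  H = [[-4, -4], [-4, -4]]
Verify stationarity: grad f(x*) = H x* + g = (0, 0).
Eigenvalues of H: -8, 0.
H has a zero eigenvalue (singular; negative semidefinite but not definite), so H is neither positive definite, negative definite, nor indefinite. The second-order test alone is inconclusive -> degen.
(Indeed, f is constant along the null direction of H through x*, so x* is not a strict local extremum.)

degen


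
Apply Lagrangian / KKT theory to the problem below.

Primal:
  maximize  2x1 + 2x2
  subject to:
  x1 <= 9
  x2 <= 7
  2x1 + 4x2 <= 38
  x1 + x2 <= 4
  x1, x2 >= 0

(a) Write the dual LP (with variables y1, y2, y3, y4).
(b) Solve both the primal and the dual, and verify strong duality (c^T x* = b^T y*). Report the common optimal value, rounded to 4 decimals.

The standard primal-dual pair for 'max c^T x s.t. A x <= b, x >= 0' is:
  Dual:  min b^T y  s.t.  A^T y >= c,  y >= 0.

So the dual LP is:
  minimize  9y1 + 7y2 + 38y3 + 4y4
  subject to:
    y1 + 2y3 + y4 >= 2
    y2 + 4y3 + y4 >= 2
    y1, y2, y3, y4 >= 0

Solving the primal: x* = (4, 0).
  primal value c^T x* = 8.
Solving the dual: y* = (0, 0, 0, 2).
  dual value b^T y* = 8.
Strong duality: c^T x* = b^T y*. Confirmed.

8


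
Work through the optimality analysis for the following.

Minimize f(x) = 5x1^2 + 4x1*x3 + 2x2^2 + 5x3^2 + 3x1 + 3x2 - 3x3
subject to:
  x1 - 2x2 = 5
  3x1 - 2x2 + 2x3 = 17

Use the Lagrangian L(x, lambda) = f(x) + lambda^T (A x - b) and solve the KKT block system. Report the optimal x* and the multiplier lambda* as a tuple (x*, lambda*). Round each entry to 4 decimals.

Form the Lagrangian:
  L(x, lambda) = (1/2) x^T Q x + c^T x + lambda^T (A x - b)
Stationarity (grad_x L = 0): Q x + c + A^T lambda = 0.
Primal feasibility: A x = b.

This gives the KKT block system:
  [ Q   A^T ] [ x     ]   [-c ]
  [ A    0  ] [ lambda ] = [ b ]

Solving the linear system:
  x*      = (2.5769, -1.2115, 3.4231)
  lambda* = (19.8462, -20.7692)
  f(x*)   = 123.8365

x* = (2.5769, -1.2115, 3.4231), lambda* = (19.8462, -20.7692)


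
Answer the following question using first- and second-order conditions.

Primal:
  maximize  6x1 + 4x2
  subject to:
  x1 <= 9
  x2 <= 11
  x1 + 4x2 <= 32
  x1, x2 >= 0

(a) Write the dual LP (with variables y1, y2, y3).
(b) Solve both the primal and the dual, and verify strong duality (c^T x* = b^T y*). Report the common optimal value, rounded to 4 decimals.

The standard primal-dual pair for 'max c^T x s.t. A x <= b, x >= 0' is:
  Dual:  min b^T y  s.t.  A^T y >= c,  y >= 0.

So the dual LP is:
  minimize  9y1 + 11y2 + 32y3
  subject to:
    y1 + y3 >= 6
    y2 + 4y3 >= 4
    y1, y2, y3 >= 0

Solving the primal: x* = (9, 5.75).
  primal value c^T x* = 77.
Solving the dual: y* = (5, 0, 1).
  dual value b^T y* = 77.
Strong duality: c^T x* = b^T y*. Confirmed.

77


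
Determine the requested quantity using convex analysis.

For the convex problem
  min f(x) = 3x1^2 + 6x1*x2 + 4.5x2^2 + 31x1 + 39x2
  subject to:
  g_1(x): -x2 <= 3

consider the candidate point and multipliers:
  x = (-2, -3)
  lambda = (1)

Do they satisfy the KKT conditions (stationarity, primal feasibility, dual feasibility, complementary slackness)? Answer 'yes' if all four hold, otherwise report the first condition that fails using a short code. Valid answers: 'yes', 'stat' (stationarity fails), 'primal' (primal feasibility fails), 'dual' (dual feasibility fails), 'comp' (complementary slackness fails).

Gradient of f: grad f(x) = Q x + c = (1, 0)
Constraint values g_i(x) = a_i^T x - b_i:
  g_1((-2, -3)) = 0
Stationarity residual: grad f(x) + sum_i lambda_i a_i = (1, -1)
  -> stationarity FAILS
Primal feasibility (all g_i <= 0): OK
Dual feasibility (all lambda_i >= 0): OK
Complementary slackness (lambda_i * g_i(x) = 0 for all i): OK

Verdict: the first failing condition is stationarity -> stat.

stat


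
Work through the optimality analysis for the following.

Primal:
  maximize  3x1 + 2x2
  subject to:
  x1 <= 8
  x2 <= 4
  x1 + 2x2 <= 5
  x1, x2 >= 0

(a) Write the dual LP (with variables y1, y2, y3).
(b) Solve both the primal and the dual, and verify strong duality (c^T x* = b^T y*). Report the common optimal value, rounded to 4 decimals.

The standard primal-dual pair for 'max c^T x s.t. A x <= b, x >= 0' is:
  Dual:  min b^T y  s.t.  A^T y >= c,  y >= 0.

So the dual LP is:
  minimize  8y1 + 4y2 + 5y3
  subject to:
    y1 + y3 >= 3
    y2 + 2y3 >= 2
    y1, y2, y3 >= 0

Solving the primal: x* = (5, 0).
  primal value c^T x* = 15.
Solving the dual: y* = (0, 0, 3).
  dual value b^T y* = 15.
Strong duality: c^T x* = b^T y*. Confirmed.

15


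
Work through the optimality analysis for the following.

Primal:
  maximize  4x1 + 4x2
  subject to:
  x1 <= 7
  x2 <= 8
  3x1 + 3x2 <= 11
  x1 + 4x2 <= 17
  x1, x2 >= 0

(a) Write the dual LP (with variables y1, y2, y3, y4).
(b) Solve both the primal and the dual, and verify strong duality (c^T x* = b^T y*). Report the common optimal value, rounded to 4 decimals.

The standard primal-dual pair for 'max c^T x s.t. A x <= b, x >= 0' is:
  Dual:  min b^T y  s.t.  A^T y >= c,  y >= 0.

So the dual LP is:
  minimize  7y1 + 8y2 + 11y3 + 17y4
  subject to:
    y1 + 3y3 + y4 >= 4
    y2 + 3y3 + 4y4 >= 4
    y1, y2, y3, y4 >= 0

Solving the primal: x* = (3.6667, 0).
  primal value c^T x* = 14.6667.
Solving the dual: y* = (0, 0, 1.3333, 0).
  dual value b^T y* = 14.6667.
Strong duality: c^T x* = b^T y*. Confirmed.

14.6667


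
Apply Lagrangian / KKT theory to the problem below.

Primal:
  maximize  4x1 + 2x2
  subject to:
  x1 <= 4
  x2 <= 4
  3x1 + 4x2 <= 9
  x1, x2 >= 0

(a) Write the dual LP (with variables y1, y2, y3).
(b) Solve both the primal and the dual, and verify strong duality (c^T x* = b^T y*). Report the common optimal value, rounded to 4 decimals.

The standard primal-dual pair for 'max c^T x s.t. A x <= b, x >= 0' is:
  Dual:  min b^T y  s.t.  A^T y >= c,  y >= 0.

So the dual LP is:
  minimize  4y1 + 4y2 + 9y3
  subject to:
    y1 + 3y3 >= 4
    y2 + 4y3 >= 2
    y1, y2, y3 >= 0

Solving the primal: x* = (3, 0).
  primal value c^T x* = 12.
Solving the dual: y* = (0, 0, 1.3333).
  dual value b^T y* = 12.
Strong duality: c^T x* = b^T y*. Confirmed.

12


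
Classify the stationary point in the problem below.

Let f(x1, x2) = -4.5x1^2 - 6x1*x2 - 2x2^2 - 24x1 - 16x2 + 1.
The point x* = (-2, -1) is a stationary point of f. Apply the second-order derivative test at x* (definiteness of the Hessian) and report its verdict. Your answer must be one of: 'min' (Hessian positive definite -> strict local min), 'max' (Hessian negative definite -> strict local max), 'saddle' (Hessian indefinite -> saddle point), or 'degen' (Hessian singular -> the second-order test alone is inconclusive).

Compute the Hessian H = grad^2 f:
  H = [[-9, -6], [-6, -4]]
Verify stationarity: grad f(x*) = H x* + g = (0, 0).
Eigenvalues of H: -13, 0.
H has a zero eigenvalue (singular; negative semidefinite but not definite), so H is neither positive definite, negative definite, nor indefinite. The second-order test alone is inconclusive -> degen.
(Indeed, f is constant along the null direction of H through x*, so x* is not a strict local extremum.)

degen


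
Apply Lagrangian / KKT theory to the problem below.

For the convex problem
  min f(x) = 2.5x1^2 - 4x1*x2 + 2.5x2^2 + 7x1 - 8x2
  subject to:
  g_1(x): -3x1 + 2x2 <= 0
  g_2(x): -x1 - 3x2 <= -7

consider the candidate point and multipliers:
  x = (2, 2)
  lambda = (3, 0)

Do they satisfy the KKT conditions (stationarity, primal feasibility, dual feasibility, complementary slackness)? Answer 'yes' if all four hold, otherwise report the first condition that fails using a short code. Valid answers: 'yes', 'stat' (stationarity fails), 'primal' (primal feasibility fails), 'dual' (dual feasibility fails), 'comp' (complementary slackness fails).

Gradient of f: grad f(x) = Q x + c = (9, -6)
Constraint values g_i(x) = a_i^T x - b_i:
  g_1((2, 2)) = -2
  g_2((2, 2)) = -1
Stationarity residual: grad f(x) + sum_i lambda_i a_i = (0, 0)
  -> stationarity OK
Primal feasibility (all g_i <= 0): OK
Dual feasibility (all lambda_i >= 0): OK
Complementary slackness (lambda_i * g_i(x) = 0 for all i): FAILS

Verdict: the first failing condition is complementary_slackness -> comp.

comp


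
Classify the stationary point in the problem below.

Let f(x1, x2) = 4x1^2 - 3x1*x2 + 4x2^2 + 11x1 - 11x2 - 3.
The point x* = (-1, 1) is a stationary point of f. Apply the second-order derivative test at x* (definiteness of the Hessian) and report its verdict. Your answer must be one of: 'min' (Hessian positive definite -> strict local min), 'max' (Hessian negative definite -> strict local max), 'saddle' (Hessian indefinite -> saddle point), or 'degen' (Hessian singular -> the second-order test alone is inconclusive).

Compute the Hessian H = grad^2 f:
  H = [[8, -3], [-3, 8]]
Verify stationarity: grad f(x*) = H x* + g = (0, 0).
Eigenvalues of H: 5, 11.
Both eigenvalues > 0, so H is positive definite -> x* is a strict local min.

min


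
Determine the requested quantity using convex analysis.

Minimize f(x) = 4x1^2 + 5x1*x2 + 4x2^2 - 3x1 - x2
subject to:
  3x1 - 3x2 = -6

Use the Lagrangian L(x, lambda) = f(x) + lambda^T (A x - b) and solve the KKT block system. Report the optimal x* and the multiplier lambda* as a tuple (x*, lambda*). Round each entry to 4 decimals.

Form the Lagrangian:
  L(x, lambda) = (1/2) x^T Q x + c^T x + lambda^T (A x - b)
Stationarity (grad_x L = 0): Q x + c + A^T lambda = 0.
Primal feasibility: A x = b.

This gives the KKT block system:
  [ Q   A^T ] [ x     ]   [-c ]
  [ A    0  ] [ lambda ] = [ b ]

Solving the linear system:
  x*      = (-0.8462, 1.1538)
  lambda* = (1.3333)
  f(x*)   = 4.6923

x* = (-0.8462, 1.1538), lambda* = (1.3333)


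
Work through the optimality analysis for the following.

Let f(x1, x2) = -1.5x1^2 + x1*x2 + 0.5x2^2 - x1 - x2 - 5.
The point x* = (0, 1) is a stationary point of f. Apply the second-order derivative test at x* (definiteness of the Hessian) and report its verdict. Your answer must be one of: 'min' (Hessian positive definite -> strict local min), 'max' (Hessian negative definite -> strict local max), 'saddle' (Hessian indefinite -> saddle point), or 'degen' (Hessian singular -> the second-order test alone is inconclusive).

Compute the Hessian H = grad^2 f:
  H = [[-3, 1], [1, 1]]
Verify stationarity: grad f(x*) = H x* + g = (0, 0).
Eigenvalues of H: -3.2361, 1.2361.
Eigenvalues have mixed signs, so H is indefinite -> x* is a saddle point.

saddle


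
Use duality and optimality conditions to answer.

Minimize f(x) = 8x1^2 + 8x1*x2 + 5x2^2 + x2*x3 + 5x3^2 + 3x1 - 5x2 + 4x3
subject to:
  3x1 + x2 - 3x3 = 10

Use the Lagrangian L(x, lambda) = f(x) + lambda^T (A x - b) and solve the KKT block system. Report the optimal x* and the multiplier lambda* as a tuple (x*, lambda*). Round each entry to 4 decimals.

Form the Lagrangian:
  L(x, lambda) = (1/2) x^T Q x + c^T x + lambda^T (A x - b)
Stationarity (grad_x L = 0): Q x + c + A^T lambda = 0.
Primal feasibility: A x = b.

This gives the KKT block system:
  [ Q   A^T ] [ x     ]   [-c ]
  [ A    0  ] [ lambda ] = [ b ]

Solving the linear system:
  x*      = (0.5631, 0.9481, -2.4542)
  lambda* = (-6.5314)
  f(x*)   = 26.2228

x* = (0.5631, 0.9481, -2.4542), lambda* = (-6.5314)


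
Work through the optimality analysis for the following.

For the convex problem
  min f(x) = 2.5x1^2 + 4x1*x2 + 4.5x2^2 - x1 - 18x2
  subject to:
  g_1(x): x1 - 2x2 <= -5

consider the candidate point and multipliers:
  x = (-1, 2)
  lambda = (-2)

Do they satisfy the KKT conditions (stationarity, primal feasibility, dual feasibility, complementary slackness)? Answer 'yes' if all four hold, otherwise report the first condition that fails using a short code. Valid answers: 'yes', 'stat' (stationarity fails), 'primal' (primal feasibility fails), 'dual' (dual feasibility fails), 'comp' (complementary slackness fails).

Gradient of f: grad f(x) = Q x + c = (2, -4)
Constraint values g_i(x) = a_i^T x - b_i:
  g_1((-1, 2)) = 0
Stationarity residual: grad f(x) + sum_i lambda_i a_i = (0, 0)
  -> stationarity OK
Primal feasibility (all g_i <= 0): OK
Dual feasibility (all lambda_i >= 0): FAILS
Complementary slackness (lambda_i * g_i(x) = 0 for all i): OK

Verdict: the first failing condition is dual_feasibility -> dual.

dual


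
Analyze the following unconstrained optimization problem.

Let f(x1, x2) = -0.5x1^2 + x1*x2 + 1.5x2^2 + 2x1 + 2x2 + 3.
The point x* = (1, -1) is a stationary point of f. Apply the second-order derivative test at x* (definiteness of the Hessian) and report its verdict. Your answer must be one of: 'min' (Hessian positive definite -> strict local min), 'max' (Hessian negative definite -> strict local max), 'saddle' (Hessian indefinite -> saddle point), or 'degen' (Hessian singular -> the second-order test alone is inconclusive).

Compute the Hessian H = grad^2 f:
  H = [[-1, 1], [1, 3]]
Verify stationarity: grad f(x*) = H x* + g = (0, 0).
Eigenvalues of H: -1.2361, 3.2361.
Eigenvalues have mixed signs, so H is indefinite -> x* is a saddle point.

saddle


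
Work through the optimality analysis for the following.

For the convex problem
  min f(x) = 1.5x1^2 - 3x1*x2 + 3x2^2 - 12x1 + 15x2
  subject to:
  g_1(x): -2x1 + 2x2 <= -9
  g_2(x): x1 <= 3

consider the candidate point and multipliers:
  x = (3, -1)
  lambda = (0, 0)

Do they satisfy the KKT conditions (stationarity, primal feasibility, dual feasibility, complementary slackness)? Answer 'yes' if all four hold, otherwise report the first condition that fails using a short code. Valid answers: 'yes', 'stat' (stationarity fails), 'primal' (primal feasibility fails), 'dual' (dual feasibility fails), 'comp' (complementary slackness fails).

Gradient of f: grad f(x) = Q x + c = (0, 0)
Constraint values g_i(x) = a_i^T x - b_i:
  g_1((3, -1)) = 1
  g_2((3, -1)) = 0
Stationarity residual: grad f(x) + sum_i lambda_i a_i = (0, 0)
  -> stationarity OK
Primal feasibility (all g_i <= 0): FAILS
Dual feasibility (all lambda_i >= 0): OK
Complementary slackness (lambda_i * g_i(x) = 0 for all i): OK

Verdict: the first failing condition is primal_feasibility -> primal.

primal


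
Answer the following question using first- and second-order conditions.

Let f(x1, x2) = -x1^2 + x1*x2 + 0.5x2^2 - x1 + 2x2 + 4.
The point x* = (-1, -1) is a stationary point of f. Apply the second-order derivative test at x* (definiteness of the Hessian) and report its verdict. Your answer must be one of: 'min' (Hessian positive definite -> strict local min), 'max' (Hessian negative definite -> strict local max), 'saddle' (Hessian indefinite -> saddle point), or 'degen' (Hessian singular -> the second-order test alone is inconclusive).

Compute the Hessian H = grad^2 f:
  H = [[-2, 1], [1, 1]]
Verify stationarity: grad f(x*) = H x* + g = (0, 0).
Eigenvalues of H: -2.3028, 1.3028.
Eigenvalues have mixed signs, so H is indefinite -> x* is a saddle point.

saddle


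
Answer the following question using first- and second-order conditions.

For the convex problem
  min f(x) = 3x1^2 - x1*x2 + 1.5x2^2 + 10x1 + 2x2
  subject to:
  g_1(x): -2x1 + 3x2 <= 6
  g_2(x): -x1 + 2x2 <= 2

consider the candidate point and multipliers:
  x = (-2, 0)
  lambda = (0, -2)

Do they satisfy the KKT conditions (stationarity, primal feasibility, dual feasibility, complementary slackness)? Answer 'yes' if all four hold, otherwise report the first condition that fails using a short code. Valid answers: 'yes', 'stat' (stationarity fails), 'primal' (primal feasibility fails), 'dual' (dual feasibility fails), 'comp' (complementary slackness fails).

Gradient of f: grad f(x) = Q x + c = (-2, 4)
Constraint values g_i(x) = a_i^T x - b_i:
  g_1((-2, 0)) = -2
  g_2((-2, 0)) = 0
Stationarity residual: grad f(x) + sum_i lambda_i a_i = (0, 0)
  -> stationarity OK
Primal feasibility (all g_i <= 0): OK
Dual feasibility (all lambda_i >= 0): FAILS
Complementary slackness (lambda_i * g_i(x) = 0 for all i): OK

Verdict: the first failing condition is dual_feasibility -> dual.

dual


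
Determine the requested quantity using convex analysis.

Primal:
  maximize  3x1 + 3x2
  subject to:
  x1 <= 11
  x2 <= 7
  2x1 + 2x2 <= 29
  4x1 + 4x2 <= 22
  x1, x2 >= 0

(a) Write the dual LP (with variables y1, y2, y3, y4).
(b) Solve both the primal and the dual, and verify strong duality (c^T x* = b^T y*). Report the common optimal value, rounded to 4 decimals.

The standard primal-dual pair for 'max c^T x s.t. A x <= b, x >= 0' is:
  Dual:  min b^T y  s.t.  A^T y >= c,  y >= 0.

So the dual LP is:
  minimize  11y1 + 7y2 + 29y3 + 22y4
  subject to:
    y1 + 2y3 + 4y4 >= 3
    y2 + 2y3 + 4y4 >= 3
    y1, y2, y3, y4 >= 0

Solving the primal: x* = (5.5, 0).
  primal value c^T x* = 16.5.
Solving the dual: y* = (0, 0, 0, 0.75).
  dual value b^T y* = 16.5.
Strong duality: c^T x* = b^T y*. Confirmed.

16.5


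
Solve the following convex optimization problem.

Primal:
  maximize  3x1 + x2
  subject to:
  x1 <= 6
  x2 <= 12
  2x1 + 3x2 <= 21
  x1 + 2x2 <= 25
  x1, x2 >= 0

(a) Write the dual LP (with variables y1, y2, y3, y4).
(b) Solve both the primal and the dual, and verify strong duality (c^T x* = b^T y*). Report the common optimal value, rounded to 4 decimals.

The standard primal-dual pair for 'max c^T x s.t. A x <= b, x >= 0' is:
  Dual:  min b^T y  s.t.  A^T y >= c,  y >= 0.

So the dual LP is:
  minimize  6y1 + 12y2 + 21y3 + 25y4
  subject to:
    y1 + 2y3 + y4 >= 3
    y2 + 3y3 + 2y4 >= 1
    y1, y2, y3, y4 >= 0

Solving the primal: x* = (6, 3).
  primal value c^T x* = 21.
Solving the dual: y* = (2.3333, 0, 0.3333, 0).
  dual value b^T y* = 21.
Strong duality: c^T x* = b^T y*. Confirmed.

21


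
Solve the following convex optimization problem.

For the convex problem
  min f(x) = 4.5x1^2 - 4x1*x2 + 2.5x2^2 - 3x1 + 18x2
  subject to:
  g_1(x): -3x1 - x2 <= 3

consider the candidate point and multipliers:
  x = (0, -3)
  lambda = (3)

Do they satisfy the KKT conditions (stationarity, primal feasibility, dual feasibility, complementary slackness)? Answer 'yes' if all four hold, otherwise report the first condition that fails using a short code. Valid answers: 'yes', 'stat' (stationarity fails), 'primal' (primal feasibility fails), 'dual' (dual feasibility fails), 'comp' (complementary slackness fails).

Gradient of f: grad f(x) = Q x + c = (9, 3)
Constraint values g_i(x) = a_i^T x - b_i:
  g_1((0, -3)) = 0
Stationarity residual: grad f(x) + sum_i lambda_i a_i = (0, 0)
  -> stationarity OK
Primal feasibility (all g_i <= 0): OK
Dual feasibility (all lambda_i >= 0): OK
Complementary slackness (lambda_i * g_i(x) = 0 for all i): OK

Verdict: yes, KKT holds.

yes


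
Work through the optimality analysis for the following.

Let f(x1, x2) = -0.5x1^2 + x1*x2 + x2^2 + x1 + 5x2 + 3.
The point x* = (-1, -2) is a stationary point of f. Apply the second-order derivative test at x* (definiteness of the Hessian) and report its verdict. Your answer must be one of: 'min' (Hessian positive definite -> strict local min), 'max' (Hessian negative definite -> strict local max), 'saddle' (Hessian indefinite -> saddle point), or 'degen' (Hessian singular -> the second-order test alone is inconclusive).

Compute the Hessian H = grad^2 f:
  H = [[-1, 1], [1, 2]]
Verify stationarity: grad f(x*) = H x* + g = (0, 0).
Eigenvalues of H: -1.3028, 2.3028.
Eigenvalues have mixed signs, so H is indefinite -> x* is a saddle point.

saddle


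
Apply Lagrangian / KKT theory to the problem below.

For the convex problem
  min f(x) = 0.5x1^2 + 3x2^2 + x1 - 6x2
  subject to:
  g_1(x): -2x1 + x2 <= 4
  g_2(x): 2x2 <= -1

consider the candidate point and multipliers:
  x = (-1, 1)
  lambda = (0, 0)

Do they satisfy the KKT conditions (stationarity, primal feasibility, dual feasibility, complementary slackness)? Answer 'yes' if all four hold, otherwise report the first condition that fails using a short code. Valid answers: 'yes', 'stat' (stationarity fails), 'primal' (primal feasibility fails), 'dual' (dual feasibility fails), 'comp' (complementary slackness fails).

Gradient of f: grad f(x) = Q x + c = (0, 0)
Constraint values g_i(x) = a_i^T x - b_i:
  g_1((-1, 1)) = -1
  g_2((-1, 1)) = 3
Stationarity residual: grad f(x) + sum_i lambda_i a_i = (0, 0)
  -> stationarity OK
Primal feasibility (all g_i <= 0): FAILS
Dual feasibility (all lambda_i >= 0): OK
Complementary slackness (lambda_i * g_i(x) = 0 for all i): OK

Verdict: the first failing condition is primal_feasibility -> primal.

primal


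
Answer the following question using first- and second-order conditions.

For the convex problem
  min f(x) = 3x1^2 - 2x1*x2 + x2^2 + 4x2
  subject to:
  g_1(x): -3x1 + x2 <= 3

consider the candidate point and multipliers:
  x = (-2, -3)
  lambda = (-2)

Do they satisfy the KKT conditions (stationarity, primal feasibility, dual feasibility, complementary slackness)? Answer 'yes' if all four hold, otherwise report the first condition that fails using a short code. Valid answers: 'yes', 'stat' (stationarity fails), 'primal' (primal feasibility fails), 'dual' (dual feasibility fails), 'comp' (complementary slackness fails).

Gradient of f: grad f(x) = Q x + c = (-6, 2)
Constraint values g_i(x) = a_i^T x - b_i:
  g_1((-2, -3)) = 0
Stationarity residual: grad f(x) + sum_i lambda_i a_i = (0, 0)
  -> stationarity OK
Primal feasibility (all g_i <= 0): OK
Dual feasibility (all lambda_i >= 0): FAILS
Complementary slackness (lambda_i * g_i(x) = 0 for all i): OK

Verdict: the first failing condition is dual_feasibility -> dual.

dual


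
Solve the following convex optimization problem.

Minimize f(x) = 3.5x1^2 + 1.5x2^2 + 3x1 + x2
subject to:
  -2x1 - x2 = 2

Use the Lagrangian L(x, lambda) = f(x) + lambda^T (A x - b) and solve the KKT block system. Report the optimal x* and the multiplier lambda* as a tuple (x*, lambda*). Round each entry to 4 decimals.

Form the Lagrangian:
  L(x, lambda) = (1/2) x^T Q x + c^T x + lambda^T (A x - b)
Stationarity (grad_x L = 0): Q x + c + A^T lambda = 0.
Primal feasibility: A x = b.

This gives the KKT block system:
  [ Q   A^T ] [ x     ]   [-c ]
  [ A    0  ] [ lambda ] = [ b ]

Solving the linear system:
  x*      = (-0.6842, -0.6316)
  lambda* = (-0.8947)
  f(x*)   = -0.4474

x* = (-0.6842, -0.6316), lambda* = (-0.8947)


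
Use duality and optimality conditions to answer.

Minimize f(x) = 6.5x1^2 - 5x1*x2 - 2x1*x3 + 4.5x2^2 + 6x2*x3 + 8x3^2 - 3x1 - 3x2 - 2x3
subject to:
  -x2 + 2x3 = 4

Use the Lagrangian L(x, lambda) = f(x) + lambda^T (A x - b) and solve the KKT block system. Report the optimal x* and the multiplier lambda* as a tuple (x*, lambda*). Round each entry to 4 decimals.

Form the Lagrangian:
  L(x, lambda) = (1/2) x^T Q x + c^T x + lambda^T (A x - b)
Stationarity (grad_x L = 0): Q x + c + A^T lambda = 0.
Primal feasibility: A x = b.

This gives the KKT block system:
  [ Q   A^T ] [ x     ]   [-c ]
  [ A    0  ] [ lambda ] = [ b ]

Solving the linear system:
  x*      = (-0.0521, -1.2796, 1.3602)
  lambda* = (-6.0948)
  f(x*)   = 12.827

x* = (-0.0521, -1.2796, 1.3602), lambda* = (-6.0948)


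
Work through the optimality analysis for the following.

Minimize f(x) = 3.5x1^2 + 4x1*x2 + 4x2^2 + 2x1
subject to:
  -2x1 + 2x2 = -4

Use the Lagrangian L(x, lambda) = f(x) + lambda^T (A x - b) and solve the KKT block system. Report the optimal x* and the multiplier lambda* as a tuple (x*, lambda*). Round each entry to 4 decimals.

Form the Lagrangian:
  L(x, lambda) = (1/2) x^T Q x + c^T x + lambda^T (A x - b)
Stationarity (grad_x L = 0): Q x + c + A^T lambda = 0.
Primal feasibility: A x = b.

This gives the KKT block system:
  [ Q   A^T ] [ x     ]   [-c ]
  [ A    0  ] [ lambda ] = [ b ]

Solving the linear system:
  x*      = (0.9565, -1.0435)
  lambda* = (2.2609)
  f(x*)   = 5.4783

x* = (0.9565, -1.0435), lambda* = (2.2609)


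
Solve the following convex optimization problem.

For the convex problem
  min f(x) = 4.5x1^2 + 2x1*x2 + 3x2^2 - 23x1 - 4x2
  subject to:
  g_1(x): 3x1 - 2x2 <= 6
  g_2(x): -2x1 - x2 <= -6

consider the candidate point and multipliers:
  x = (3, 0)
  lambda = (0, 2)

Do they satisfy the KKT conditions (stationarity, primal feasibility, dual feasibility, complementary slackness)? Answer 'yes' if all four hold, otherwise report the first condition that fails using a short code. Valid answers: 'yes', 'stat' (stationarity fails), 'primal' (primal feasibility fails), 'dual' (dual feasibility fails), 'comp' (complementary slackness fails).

Gradient of f: grad f(x) = Q x + c = (4, 2)
Constraint values g_i(x) = a_i^T x - b_i:
  g_1((3, 0)) = 3
  g_2((3, 0)) = 0
Stationarity residual: grad f(x) + sum_i lambda_i a_i = (0, 0)
  -> stationarity OK
Primal feasibility (all g_i <= 0): FAILS
Dual feasibility (all lambda_i >= 0): OK
Complementary slackness (lambda_i * g_i(x) = 0 for all i): OK

Verdict: the first failing condition is primal_feasibility -> primal.

primal


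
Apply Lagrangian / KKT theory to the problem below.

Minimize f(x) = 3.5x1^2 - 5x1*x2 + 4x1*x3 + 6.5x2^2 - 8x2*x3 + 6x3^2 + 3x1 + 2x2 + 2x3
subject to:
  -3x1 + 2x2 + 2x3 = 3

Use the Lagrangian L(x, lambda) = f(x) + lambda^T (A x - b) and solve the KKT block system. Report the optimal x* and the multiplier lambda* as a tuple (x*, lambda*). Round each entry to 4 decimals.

Form the Lagrangian:
  L(x, lambda) = (1/2) x^T Q x + c^T x + lambda^T (A x - b)
Stationarity (grad_x L = 0): Q x + c + A^T lambda = 0.
Primal feasibility: A x = b.

This gives the KKT block system:
  [ Q   A^T ] [ x     ]   [-c ]
  [ A    0  ] [ lambda ] = [ b ]

Solving the linear system:
  x*      = (-1.1753, -0.3863, 0.1233)
  lambda* = (-0.9342)
  f(x*)   = -0.6247

x* = (-1.1753, -0.3863, 0.1233), lambda* = (-0.9342)


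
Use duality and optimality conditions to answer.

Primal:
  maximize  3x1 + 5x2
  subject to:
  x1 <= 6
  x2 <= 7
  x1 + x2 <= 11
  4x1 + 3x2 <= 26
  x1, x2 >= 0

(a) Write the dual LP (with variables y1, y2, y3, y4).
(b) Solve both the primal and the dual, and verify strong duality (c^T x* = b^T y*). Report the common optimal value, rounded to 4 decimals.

The standard primal-dual pair for 'max c^T x s.t. A x <= b, x >= 0' is:
  Dual:  min b^T y  s.t.  A^T y >= c,  y >= 0.

So the dual LP is:
  minimize  6y1 + 7y2 + 11y3 + 26y4
  subject to:
    y1 + y3 + 4y4 >= 3
    y2 + y3 + 3y4 >= 5
    y1, y2, y3, y4 >= 0

Solving the primal: x* = (1.25, 7).
  primal value c^T x* = 38.75.
Solving the dual: y* = (0, 2.75, 0, 0.75).
  dual value b^T y* = 38.75.
Strong duality: c^T x* = b^T y*. Confirmed.

38.75


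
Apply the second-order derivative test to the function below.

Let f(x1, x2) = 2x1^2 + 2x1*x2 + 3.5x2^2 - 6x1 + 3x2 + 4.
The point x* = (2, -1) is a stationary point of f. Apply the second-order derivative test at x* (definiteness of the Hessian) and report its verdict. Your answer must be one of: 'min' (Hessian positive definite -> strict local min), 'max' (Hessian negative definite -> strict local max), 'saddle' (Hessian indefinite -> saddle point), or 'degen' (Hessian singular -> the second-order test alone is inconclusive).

Compute the Hessian H = grad^2 f:
  H = [[4, 2], [2, 7]]
Verify stationarity: grad f(x*) = H x* + g = (0, 0).
Eigenvalues of H: 3, 8.
Both eigenvalues > 0, so H is positive definite -> x* is a strict local min.

min


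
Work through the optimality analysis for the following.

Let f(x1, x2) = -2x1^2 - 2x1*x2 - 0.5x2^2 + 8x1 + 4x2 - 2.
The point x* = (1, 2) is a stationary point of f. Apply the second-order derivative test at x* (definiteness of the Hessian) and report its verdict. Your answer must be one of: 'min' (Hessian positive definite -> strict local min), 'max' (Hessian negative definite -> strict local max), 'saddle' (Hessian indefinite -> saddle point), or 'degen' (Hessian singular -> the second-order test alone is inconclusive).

Compute the Hessian H = grad^2 f:
  H = [[-4, -2], [-2, -1]]
Verify stationarity: grad f(x*) = H x* + g = (0, 0).
Eigenvalues of H: -5, 0.
H has a zero eigenvalue (singular; negative semidefinite but not definite), so H is neither positive definite, negative definite, nor indefinite. The second-order test alone is inconclusive -> degen.
(Indeed, f is constant along the null direction of H through x*, so x* is not a strict local extremum.)

degen


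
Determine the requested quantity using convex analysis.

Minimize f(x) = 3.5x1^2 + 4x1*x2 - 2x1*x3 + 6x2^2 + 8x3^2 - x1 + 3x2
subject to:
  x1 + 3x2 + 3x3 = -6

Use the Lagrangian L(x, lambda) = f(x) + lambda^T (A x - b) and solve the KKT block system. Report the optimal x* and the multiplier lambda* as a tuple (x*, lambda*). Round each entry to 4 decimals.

Form the Lagrangian:
  L(x, lambda) = (1/2) x^T Q x + c^T x + lambda^T (A x - b)
Stationarity (grad_x L = 0): Q x + c + A^T lambda = 0.
Primal feasibility: A x = b.

This gives the KKT block system:
  [ Q   A^T ] [ x     ]   [-c ]
  [ A    0  ] [ lambda ] = [ b ]

Solving the linear system:
  x*      = (0.0905, -1.2866, -0.7435)
  lambda* = (4.0259)
  f(x*)   = 10.1024

x* = (0.0905, -1.2866, -0.7435), lambda* = (4.0259)


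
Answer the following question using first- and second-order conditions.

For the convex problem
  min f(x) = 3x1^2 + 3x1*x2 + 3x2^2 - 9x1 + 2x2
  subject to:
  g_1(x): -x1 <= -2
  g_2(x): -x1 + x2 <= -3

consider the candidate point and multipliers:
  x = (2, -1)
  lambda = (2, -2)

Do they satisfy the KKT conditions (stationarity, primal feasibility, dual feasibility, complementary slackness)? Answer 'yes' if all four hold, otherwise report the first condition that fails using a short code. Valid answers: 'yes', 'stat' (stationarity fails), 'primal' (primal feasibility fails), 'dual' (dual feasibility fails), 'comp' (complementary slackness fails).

Gradient of f: grad f(x) = Q x + c = (0, 2)
Constraint values g_i(x) = a_i^T x - b_i:
  g_1((2, -1)) = 0
  g_2((2, -1)) = 0
Stationarity residual: grad f(x) + sum_i lambda_i a_i = (0, 0)
  -> stationarity OK
Primal feasibility (all g_i <= 0): OK
Dual feasibility (all lambda_i >= 0): FAILS
Complementary slackness (lambda_i * g_i(x) = 0 for all i): OK

Verdict: the first failing condition is dual_feasibility -> dual.

dual


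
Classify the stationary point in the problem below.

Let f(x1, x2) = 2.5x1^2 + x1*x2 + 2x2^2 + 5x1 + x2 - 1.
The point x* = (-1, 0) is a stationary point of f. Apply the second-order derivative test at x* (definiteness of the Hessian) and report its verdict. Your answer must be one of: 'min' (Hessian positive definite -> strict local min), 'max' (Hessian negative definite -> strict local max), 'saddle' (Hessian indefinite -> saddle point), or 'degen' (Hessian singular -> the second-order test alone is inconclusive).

Compute the Hessian H = grad^2 f:
  H = [[5, 1], [1, 4]]
Verify stationarity: grad f(x*) = H x* + g = (0, 0).
Eigenvalues of H: 3.382, 5.618.
Both eigenvalues > 0, so H is positive definite -> x* is a strict local min.

min


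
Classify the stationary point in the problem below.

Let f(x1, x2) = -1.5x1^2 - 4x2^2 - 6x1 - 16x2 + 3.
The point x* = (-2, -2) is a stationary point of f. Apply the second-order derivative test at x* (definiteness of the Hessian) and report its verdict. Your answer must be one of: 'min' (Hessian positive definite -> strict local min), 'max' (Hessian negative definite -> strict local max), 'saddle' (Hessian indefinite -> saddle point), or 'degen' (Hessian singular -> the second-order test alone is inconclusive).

Compute the Hessian H = grad^2 f:
  H = [[-3, 0], [0, -8]]
Verify stationarity: grad f(x*) = H x* + g = (0, 0).
Eigenvalues of H: -8, -3.
Both eigenvalues < 0, so H is negative definite -> x* is a strict local max.

max


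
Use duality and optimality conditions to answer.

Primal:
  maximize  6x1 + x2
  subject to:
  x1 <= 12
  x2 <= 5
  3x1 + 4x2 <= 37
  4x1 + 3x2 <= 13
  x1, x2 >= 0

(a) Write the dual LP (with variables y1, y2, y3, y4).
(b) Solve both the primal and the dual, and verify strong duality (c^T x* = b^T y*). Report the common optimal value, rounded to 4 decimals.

The standard primal-dual pair for 'max c^T x s.t. A x <= b, x >= 0' is:
  Dual:  min b^T y  s.t.  A^T y >= c,  y >= 0.

So the dual LP is:
  minimize  12y1 + 5y2 + 37y3 + 13y4
  subject to:
    y1 + 3y3 + 4y4 >= 6
    y2 + 4y3 + 3y4 >= 1
    y1, y2, y3, y4 >= 0

Solving the primal: x* = (3.25, 0).
  primal value c^T x* = 19.5.
Solving the dual: y* = (0, 0, 0, 1.5).
  dual value b^T y* = 19.5.
Strong duality: c^T x* = b^T y*. Confirmed.

19.5


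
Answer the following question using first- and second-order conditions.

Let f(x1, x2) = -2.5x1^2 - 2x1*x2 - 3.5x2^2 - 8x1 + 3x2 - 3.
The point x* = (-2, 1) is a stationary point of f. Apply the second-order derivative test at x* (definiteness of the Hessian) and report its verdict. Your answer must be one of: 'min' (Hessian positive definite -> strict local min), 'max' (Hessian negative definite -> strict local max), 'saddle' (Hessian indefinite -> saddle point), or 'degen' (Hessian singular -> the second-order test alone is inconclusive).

Compute the Hessian H = grad^2 f:
  H = [[-5, -2], [-2, -7]]
Verify stationarity: grad f(x*) = H x* + g = (0, 0).
Eigenvalues of H: -8.2361, -3.7639.
Both eigenvalues < 0, so H is negative definite -> x* is a strict local max.

max


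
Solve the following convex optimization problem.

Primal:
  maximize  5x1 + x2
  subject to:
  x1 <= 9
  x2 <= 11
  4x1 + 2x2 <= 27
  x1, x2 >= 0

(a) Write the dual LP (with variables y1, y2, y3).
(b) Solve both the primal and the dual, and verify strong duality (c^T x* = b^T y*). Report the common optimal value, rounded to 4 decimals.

The standard primal-dual pair for 'max c^T x s.t. A x <= b, x >= 0' is:
  Dual:  min b^T y  s.t.  A^T y >= c,  y >= 0.

So the dual LP is:
  minimize  9y1 + 11y2 + 27y3
  subject to:
    y1 + 4y3 >= 5
    y2 + 2y3 >= 1
    y1, y2, y3 >= 0

Solving the primal: x* = (6.75, 0).
  primal value c^T x* = 33.75.
Solving the dual: y* = (0, 0, 1.25).
  dual value b^T y* = 33.75.
Strong duality: c^T x* = b^T y*. Confirmed.

33.75


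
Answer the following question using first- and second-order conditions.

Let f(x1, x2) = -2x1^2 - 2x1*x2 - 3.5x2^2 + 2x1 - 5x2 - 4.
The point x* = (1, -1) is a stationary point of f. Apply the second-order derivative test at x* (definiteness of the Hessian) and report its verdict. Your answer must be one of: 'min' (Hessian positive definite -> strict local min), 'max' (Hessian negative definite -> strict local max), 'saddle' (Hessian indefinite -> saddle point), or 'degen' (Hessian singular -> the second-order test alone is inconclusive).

Compute the Hessian H = grad^2 f:
  H = [[-4, -2], [-2, -7]]
Verify stationarity: grad f(x*) = H x* + g = (0, 0).
Eigenvalues of H: -8, -3.
Both eigenvalues < 0, so H is negative definite -> x* is a strict local max.

max


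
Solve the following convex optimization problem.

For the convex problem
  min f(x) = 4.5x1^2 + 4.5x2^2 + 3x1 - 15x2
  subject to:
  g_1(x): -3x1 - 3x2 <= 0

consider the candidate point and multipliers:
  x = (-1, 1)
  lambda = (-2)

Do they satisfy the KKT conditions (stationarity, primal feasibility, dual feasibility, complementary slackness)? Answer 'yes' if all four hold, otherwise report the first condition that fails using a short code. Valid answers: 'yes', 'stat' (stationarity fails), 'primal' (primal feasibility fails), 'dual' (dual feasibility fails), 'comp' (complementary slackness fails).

Gradient of f: grad f(x) = Q x + c = (-6, -6)
Constraint values g_i(x) = a_i^T x - b_i:
  g_1((-1, 1)) = 0
Stationarity residual: grad f(x) + sum_i lambda_i a_i = (0, 0)
  -> stationarity OK
Primal feasibility (all g_i <= 0): OK
Dual feasibility (all lambda_i >= 0): FAILS
Complementary slackness (lambda_i * g_i(x) = 0 for all i): OK

Verdict: the first failing condition is dual_feasibility -> dual.

dual
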